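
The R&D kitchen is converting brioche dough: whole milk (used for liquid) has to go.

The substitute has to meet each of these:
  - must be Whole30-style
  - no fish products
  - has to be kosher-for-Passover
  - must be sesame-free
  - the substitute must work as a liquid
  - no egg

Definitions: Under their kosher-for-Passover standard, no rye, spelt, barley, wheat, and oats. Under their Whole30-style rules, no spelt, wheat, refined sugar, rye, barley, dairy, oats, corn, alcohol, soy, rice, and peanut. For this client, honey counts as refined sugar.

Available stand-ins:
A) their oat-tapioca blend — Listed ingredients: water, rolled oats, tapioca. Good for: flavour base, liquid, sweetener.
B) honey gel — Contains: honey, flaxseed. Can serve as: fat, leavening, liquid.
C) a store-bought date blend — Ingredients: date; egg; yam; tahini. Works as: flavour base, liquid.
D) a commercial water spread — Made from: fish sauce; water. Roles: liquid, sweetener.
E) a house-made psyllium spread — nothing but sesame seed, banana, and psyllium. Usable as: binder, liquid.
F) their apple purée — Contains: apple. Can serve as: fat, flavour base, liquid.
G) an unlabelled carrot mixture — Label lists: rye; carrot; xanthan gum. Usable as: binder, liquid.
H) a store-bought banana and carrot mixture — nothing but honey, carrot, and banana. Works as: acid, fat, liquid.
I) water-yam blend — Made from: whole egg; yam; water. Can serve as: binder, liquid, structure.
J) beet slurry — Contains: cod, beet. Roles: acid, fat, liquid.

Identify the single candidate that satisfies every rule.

F

A: has rolled oats, so not kosher-for-Passover; has rolled oats, so not Whole30-style — reject
B: has honey, so not Whole30-style — out
C: has egg, so not egg-free; has tahini, so not sesame-free — no
D: has fish sauce, so not fish-free — out
E: has sesame seed, so not sesame-free — no
F: works as a liquid, kosher-for-Passover, Whole30-style — keep
G: has rye, so not kosher-for-Passover; has rye, so not Whole30-style — reject
H: has honey, so not Whole30-style — reject
I: has whole egg, so not egg-free — no
J: has cod, so not fish-free — reject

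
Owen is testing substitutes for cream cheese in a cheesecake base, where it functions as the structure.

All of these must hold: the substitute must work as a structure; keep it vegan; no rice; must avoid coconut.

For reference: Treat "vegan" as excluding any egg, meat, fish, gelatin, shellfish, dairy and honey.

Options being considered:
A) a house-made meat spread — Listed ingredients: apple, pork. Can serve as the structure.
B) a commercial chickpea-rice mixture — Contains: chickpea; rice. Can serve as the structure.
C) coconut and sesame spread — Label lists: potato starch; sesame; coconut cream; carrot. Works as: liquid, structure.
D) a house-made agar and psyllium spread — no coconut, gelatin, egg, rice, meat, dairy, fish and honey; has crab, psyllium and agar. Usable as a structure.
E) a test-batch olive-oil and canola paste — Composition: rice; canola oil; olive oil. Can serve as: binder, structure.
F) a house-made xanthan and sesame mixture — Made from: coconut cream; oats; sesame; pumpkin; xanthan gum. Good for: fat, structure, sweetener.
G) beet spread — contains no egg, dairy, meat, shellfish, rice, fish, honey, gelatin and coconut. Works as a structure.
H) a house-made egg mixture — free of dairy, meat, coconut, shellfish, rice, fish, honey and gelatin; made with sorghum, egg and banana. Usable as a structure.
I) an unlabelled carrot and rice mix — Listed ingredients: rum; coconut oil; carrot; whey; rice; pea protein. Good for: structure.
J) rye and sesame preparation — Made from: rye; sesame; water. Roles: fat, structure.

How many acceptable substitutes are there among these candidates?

2

A: has pork, so not vegan — no
B: has rice, so not rice-free — reject
C: has coconut cream, so not coconut-free — out
D: has crab, so not vegan — out
E: has rice, so not rice-free — out
F: has coconut cream, so not coconut-free — reject
G: all constraints satisfied — keep
H: has egg, so not vegan — out
I: has whey, so not vegan; has rice, so not rice-free (and 1 more) — out
J: only rye, sesame, and water; none excluded — OK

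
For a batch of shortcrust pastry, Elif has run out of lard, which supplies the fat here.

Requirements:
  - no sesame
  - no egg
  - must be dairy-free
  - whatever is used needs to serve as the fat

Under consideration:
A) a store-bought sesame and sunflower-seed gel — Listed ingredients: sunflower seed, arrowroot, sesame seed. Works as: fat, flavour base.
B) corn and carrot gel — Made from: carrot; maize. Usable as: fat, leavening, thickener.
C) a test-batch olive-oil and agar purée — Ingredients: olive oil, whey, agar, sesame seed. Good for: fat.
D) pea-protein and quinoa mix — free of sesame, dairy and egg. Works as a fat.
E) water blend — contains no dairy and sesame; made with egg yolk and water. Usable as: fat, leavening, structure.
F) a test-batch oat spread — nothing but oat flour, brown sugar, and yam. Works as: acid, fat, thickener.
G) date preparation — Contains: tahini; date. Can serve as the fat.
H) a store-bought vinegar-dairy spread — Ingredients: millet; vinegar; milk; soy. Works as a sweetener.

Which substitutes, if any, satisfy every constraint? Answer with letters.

B, D, F

A: has sesame seed, so not sesame-free — out
B: nothing on the exclusion list — valid
C: has sesame seed, so not sesame-free; has whey, so not dairy-free — reject
D: nothing on the exclusion list — keep
E: has egg yolk, so not egg-free — reject
F: only oat flour, brown sugar, and yam; none excluded — keep
G: has tahini, so not sesame-free — no
H: not usable as a fat; has milk, so not dairy-free — out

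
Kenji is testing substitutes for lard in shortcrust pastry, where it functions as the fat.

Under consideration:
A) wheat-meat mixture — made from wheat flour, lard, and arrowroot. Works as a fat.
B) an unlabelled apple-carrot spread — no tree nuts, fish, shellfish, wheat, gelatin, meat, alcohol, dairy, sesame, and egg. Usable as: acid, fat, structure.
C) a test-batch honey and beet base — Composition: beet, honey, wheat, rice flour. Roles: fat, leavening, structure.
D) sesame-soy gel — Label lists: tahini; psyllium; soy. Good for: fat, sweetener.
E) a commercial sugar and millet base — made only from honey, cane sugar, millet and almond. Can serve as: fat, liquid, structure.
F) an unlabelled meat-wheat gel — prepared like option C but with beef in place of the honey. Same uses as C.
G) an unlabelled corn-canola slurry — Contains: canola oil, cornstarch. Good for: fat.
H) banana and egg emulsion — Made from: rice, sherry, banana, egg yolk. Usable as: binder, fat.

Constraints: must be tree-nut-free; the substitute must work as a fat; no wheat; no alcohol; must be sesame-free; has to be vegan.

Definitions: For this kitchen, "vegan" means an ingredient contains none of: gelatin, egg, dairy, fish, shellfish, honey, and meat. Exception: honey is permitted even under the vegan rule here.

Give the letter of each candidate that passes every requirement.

B, G

A: has lard, so not vegan; has wheat flour, so not wheat-free — out
B: works as a fat, no wheat, vegan — valid
C: has wheat, so not wheat-free — no
D: has tahini, so not sesame-free — no
E: has almond, so not tree-nut-free — out
F: has beef, so not vegan; has wheat, so not wheat-free — reject
G: nothing on the exclusion list — valid
H: has egg yolk, so not vegan; has sherry, so not alcohol-free — out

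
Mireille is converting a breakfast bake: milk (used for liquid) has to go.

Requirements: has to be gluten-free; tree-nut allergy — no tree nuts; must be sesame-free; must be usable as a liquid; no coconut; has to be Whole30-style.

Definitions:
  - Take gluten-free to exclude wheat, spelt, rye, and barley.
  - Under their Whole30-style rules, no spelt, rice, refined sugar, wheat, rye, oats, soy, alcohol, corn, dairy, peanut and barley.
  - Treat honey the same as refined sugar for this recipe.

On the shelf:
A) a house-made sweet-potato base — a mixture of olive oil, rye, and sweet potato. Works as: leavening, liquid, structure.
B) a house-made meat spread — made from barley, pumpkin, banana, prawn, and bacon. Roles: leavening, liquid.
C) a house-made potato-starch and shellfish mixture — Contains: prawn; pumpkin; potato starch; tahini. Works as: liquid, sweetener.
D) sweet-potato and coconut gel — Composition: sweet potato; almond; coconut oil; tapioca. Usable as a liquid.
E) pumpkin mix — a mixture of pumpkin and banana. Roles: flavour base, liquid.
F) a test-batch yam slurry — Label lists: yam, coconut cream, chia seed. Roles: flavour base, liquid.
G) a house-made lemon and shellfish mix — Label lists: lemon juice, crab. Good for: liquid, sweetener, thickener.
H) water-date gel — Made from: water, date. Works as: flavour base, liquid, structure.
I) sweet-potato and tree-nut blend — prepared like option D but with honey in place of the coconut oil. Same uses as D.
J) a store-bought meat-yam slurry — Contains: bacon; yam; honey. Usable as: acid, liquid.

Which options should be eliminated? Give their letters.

A: has rye, so not gluten-free; has rye, so not Whole30-style — no
B: has barley, so not gluten-free; has barley, so not Whole30-style — no
C: has tahini, so not sesame-free — reject
D: has almond, so not tree-nut-free; has coconut oil, so not coconut-free — reject
E: only banana and pumpkin; none excluded — OK
F: has coconut cream, so not coconut-free — out
G: only crab and lemon juice; none excluded — valid
H: every rule checks out — keep
I: has honey, so not Whole30-style; has almond, so not tree-nut-free — no
J: has honey, so not Whole30-style — no

A, B, C, D, F, I, J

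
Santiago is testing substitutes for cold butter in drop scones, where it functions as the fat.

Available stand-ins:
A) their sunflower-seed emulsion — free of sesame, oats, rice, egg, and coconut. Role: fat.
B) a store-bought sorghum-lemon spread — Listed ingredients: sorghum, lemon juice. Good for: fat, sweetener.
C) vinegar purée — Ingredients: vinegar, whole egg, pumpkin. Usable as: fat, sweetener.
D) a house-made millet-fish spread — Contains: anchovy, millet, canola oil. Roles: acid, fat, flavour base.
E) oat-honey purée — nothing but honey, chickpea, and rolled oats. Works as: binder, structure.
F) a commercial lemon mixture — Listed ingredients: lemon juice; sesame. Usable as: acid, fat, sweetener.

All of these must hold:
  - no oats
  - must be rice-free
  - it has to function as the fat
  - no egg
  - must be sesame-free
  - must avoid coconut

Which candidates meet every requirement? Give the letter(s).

A: no oats, no sesame — valid
B: works as a fat, no rice, no oats — OK
C: has whole egg, so not egg-free — out
D: works as a fat, no coconut, no oats — OK
E: not usable as a fat; has rolled oats, so not oat-free — no
F: has sesame, so not sesame-free — no

A, B, D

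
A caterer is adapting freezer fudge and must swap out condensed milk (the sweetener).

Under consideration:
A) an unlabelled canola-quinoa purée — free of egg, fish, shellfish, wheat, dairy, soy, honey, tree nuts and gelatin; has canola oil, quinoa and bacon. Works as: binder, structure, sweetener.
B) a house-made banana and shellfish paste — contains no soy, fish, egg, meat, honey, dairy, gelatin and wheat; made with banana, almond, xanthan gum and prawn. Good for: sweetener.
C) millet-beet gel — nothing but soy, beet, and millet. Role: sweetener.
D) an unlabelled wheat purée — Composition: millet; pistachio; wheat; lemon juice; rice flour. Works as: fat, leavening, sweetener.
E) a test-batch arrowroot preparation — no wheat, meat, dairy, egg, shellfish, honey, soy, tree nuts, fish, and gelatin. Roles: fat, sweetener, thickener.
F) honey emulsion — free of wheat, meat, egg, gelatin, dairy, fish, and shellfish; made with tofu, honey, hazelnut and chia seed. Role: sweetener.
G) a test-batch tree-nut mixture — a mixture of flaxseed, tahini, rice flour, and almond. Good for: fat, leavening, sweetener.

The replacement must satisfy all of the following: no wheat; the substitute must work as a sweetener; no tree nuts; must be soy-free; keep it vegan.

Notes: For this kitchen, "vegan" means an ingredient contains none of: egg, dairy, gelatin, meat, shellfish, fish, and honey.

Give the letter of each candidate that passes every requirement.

A: has bacon, so not vegan — reject
B: has prawn, so not vegan; has almond, so not tree-nut-free — out
C: has soy, so not soy-free — no
D: has pistachio, so not tree-nut-free; has wheat, so not wheat-free — out
E: works as a sweetener, vegan, no soy — OK
F: has honey, so not vegan; has hazelnut, so not tree-nut-free (and 1 more) — out
G: has almond, so not tree-nut-free — reject

E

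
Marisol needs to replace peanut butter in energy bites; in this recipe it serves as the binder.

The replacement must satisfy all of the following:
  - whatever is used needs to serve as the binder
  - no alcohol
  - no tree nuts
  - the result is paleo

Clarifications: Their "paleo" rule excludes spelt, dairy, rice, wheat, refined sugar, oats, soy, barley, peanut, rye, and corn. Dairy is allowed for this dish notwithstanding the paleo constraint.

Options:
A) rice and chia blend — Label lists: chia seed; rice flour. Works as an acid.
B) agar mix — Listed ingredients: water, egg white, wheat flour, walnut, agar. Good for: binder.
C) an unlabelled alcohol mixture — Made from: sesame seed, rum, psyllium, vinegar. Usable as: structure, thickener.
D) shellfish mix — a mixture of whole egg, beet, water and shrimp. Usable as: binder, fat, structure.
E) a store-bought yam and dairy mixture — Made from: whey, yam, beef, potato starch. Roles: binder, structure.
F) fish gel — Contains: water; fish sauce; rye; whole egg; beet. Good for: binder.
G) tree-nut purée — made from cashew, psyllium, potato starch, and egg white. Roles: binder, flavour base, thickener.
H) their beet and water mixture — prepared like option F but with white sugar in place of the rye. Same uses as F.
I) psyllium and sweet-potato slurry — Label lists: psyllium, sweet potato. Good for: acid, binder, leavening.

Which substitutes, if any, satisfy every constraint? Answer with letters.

D, E, I

A: not usable as a binder; has rice flour, so not paleo — reject
B: has wheat flour, so not paleo; has walnut, so not tree-nut-free — out
C: not usable as a binder; has rum, so not alcohol-free — out
D: whole egg and shrimp etc. — none of it excluded — keep
E: dairy is permitted under the paleo carve-out; nothing else excluded — OK
F: has rye, so not paleo — out
G: has cashew, so not tree-nut-free — out
H: has white sugar, so not paleo — no
I: only sweet potato and psyllium; none excluded — keep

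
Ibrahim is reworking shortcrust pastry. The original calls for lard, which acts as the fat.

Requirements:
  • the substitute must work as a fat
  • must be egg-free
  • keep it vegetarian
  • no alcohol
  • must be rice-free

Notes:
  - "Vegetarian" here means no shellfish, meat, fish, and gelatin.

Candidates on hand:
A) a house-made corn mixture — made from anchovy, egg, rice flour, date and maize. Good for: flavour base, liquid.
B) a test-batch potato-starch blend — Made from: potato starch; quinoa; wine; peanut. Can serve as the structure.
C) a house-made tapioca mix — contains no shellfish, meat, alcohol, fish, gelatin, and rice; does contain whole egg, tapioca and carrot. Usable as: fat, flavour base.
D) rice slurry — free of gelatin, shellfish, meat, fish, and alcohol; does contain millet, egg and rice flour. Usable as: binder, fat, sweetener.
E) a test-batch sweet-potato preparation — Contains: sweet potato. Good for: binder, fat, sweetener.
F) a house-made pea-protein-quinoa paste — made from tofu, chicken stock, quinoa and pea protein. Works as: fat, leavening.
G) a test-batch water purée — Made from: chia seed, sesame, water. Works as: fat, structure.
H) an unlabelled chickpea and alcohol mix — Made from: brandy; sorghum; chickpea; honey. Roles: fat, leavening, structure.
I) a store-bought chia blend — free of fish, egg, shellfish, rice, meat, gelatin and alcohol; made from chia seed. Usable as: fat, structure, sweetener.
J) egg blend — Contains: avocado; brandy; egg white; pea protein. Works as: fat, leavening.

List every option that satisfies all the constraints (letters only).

A: not usable as a fat; has anchovy, so not vegetarian (and 2 more) — reject
B: not usable as a fat; has wine, so not alcohol-free — out
C: has whole egg, so not egg-free — no
D: has egg, so not egg-free; has rice flour, so not rice-free — no
E: works as a fat, no egg, no alcohol — keep
F: has chicken stock, so not vegetarian — reject
G: only sesame, chia seed, and water; none excluded — OK
H: has brandy, so not alcohol-free — no
I: works as a fat, vegetarian, no rice — keep
J: has brandy, so not alcohol-free; has egg white, so not egg-free — no

E, G, I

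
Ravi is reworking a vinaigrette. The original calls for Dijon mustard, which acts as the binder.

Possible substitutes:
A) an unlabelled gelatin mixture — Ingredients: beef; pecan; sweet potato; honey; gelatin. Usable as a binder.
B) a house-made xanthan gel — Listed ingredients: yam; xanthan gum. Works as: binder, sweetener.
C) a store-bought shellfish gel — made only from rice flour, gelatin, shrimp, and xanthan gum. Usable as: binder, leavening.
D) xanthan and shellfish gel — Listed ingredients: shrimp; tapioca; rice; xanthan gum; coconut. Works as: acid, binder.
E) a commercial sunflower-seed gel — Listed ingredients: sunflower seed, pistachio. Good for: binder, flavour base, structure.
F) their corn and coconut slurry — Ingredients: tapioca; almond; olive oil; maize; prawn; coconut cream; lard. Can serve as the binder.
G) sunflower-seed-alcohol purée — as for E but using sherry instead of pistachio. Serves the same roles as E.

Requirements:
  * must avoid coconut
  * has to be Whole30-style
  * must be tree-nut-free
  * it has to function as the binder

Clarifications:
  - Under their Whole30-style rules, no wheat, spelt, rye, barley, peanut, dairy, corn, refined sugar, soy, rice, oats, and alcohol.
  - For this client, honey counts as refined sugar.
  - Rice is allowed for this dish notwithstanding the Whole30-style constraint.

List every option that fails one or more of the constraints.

A, D, E, F, G

A: has honey, so not Whole30-style; has pecan, so not tree-nut-free — reject
B: works as a binder, Whole30-style, no coconut — valid
C: rice is permitted under the Whole30-style carve-out; nothing else excluded — valid
D: has coconut, so not coconut-free — out
E: has pistachio, so not tree-nut-free — reject
F: has maize, so not Whole30-style; has coconut cream, so not coconut-free (and 1 more) — reject
G: has sherry, so not Whole30-style — no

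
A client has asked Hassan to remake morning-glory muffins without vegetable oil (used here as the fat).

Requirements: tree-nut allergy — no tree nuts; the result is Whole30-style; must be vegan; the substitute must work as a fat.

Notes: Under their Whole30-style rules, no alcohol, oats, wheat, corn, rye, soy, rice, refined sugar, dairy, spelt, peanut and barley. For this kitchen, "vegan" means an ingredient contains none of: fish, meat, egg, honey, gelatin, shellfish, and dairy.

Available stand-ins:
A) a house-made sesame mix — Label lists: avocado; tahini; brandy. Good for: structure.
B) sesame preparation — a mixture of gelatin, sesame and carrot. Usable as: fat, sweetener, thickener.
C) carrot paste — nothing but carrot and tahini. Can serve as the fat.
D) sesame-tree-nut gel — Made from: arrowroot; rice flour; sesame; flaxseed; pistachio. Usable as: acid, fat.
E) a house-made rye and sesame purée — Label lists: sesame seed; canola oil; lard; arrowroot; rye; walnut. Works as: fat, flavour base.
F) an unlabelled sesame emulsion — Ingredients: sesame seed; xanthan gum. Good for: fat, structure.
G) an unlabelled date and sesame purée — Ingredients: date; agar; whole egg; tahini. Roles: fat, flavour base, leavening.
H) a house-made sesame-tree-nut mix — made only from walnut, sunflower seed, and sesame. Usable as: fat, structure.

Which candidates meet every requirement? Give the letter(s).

C, F

A: not usable as a fat; has brandy, so not Whole30-style — out
B: has gelatin, so not vegan — reject
C: only tahini and carrot; none excluded — OK
D: has rice flour, so not Whole30-style; has pistachio, so not tree-nut-free — no
E: has rye, so not Whole30-style; has lard, so not vegan (and 1 more) — out
F: vegan, Whole30-style — valid
G: has whole egg, so not vegan — no
H: has walnut, so not tree-nut-free — reject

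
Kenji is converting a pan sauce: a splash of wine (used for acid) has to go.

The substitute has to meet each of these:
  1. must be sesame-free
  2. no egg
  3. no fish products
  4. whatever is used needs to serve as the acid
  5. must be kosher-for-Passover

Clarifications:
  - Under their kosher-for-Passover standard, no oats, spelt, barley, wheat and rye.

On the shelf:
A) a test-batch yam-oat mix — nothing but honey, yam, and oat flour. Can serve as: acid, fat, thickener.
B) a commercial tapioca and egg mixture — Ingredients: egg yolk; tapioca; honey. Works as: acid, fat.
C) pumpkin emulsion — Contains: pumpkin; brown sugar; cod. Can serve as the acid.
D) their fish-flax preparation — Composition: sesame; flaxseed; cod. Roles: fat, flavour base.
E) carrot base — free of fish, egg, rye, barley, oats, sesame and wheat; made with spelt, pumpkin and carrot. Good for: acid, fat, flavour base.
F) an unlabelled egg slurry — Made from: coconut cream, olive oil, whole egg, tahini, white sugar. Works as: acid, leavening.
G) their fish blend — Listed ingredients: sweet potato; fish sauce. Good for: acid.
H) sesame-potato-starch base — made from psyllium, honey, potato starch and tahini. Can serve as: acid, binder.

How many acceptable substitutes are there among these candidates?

A: has oat flour, so not kosher-for-Passover — no
B: has egg yolk, so not egg-free — no
C: has cod, so not fish-free — out
D: not usable as an acid; has cod, so not fish-free (and 1 more) — reject
E: has spelt, so not kosher-for-Passover — reject
F: has whole egg, so not egg-free; has tahini, so not sesame-free — no
G: has fish sauce, so not fish-free — out
H: has tahini, so not sesame-free — reject

0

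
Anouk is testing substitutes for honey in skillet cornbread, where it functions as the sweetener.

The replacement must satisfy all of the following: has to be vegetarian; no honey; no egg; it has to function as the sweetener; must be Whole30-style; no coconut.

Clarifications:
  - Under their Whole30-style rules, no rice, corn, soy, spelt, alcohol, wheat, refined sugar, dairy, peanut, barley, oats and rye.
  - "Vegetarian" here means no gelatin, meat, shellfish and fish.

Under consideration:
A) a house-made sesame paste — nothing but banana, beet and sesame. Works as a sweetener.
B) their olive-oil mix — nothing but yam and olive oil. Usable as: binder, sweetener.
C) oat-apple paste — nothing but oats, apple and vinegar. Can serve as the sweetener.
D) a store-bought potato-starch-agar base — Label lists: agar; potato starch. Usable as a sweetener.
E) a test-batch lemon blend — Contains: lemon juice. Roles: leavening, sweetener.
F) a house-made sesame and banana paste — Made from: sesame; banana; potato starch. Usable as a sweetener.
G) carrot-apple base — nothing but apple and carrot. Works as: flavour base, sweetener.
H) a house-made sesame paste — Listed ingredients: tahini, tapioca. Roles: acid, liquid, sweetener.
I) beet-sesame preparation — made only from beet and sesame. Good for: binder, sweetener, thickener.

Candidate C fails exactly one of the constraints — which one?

usable as a sweetener: satisfied
Whole30-style: has oats — fails
vegetarian: satisfied
coconut-free: satisfied
egg-free: satisfied
honey-free: satisfied

Whole30-style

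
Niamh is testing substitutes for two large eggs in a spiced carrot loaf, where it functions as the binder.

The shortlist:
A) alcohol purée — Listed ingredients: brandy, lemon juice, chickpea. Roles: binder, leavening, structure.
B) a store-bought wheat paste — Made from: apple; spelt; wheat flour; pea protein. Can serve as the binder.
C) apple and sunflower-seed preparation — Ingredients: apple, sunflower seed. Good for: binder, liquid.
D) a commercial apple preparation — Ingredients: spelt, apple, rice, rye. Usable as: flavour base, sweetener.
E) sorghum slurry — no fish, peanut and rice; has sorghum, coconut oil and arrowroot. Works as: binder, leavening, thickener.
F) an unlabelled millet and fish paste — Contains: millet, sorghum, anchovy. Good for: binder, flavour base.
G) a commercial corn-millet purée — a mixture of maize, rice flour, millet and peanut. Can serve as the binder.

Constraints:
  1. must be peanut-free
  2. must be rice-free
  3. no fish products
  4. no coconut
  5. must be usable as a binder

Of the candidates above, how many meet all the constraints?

3

A: no fish, no peanut — valid
B: every rule checks out — valid
C: no coconut, no rice — valid
D: not usable as a binder; has rice, so not rice-free — reject
E: has coconut oil, so not coconut-free — out
F: has anchovy, so not fish-free — out
G: has rice flour, so not rice-free; has peanut, so not peanut-free — no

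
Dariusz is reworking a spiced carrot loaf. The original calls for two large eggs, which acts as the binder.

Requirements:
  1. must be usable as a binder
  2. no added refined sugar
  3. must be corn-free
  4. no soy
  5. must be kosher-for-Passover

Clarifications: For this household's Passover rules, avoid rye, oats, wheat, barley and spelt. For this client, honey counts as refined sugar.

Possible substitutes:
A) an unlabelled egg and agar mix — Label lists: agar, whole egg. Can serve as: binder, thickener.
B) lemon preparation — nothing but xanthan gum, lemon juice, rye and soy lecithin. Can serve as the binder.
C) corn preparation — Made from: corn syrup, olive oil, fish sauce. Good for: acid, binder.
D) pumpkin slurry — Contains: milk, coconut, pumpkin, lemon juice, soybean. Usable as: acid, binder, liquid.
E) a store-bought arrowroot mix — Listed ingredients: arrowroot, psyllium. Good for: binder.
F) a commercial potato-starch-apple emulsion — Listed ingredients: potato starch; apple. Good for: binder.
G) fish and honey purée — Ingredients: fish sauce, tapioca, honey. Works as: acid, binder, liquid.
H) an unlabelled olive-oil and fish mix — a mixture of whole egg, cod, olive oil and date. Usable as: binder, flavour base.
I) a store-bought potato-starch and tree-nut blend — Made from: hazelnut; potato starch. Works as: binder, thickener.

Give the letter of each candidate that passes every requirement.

A, E, F, H, I

A: no-added-sugar, kosher-for-Passover — valid
B: has rye, so not kosher-for-Passover; has soy lecithin, so not soy-free — reject
C: has corn syrup, so not corn-free — reject
D: has soybean, so not soy-free — no
E: works as a binder, no corn, no-added-sugar — OK
F: only potato starch and apple; none excluded — OK
G: has honey, so not no-added-sugar — reject
H: no corn, no-added-sugar — valid
I: every rule checks out — keep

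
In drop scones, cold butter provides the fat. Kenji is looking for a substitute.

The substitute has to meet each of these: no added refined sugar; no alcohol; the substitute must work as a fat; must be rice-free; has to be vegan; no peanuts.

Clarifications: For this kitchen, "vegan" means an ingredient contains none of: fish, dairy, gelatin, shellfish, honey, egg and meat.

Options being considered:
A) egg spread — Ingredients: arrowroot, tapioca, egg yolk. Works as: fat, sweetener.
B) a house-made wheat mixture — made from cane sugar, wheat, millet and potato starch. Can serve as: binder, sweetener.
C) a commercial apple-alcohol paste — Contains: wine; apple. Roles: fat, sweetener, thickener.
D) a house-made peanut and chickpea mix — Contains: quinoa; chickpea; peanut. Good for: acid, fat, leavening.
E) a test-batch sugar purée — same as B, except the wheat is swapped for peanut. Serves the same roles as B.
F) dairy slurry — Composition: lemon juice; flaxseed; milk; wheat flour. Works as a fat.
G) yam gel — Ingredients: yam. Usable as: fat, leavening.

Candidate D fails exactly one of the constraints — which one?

peanut-free

usable as a fat: satisfied
vegan: satisfied
no-added-sugar: satisfied
alcohol-free: satisfied
peanut-free: has peanut — fails
rice-free: satisfied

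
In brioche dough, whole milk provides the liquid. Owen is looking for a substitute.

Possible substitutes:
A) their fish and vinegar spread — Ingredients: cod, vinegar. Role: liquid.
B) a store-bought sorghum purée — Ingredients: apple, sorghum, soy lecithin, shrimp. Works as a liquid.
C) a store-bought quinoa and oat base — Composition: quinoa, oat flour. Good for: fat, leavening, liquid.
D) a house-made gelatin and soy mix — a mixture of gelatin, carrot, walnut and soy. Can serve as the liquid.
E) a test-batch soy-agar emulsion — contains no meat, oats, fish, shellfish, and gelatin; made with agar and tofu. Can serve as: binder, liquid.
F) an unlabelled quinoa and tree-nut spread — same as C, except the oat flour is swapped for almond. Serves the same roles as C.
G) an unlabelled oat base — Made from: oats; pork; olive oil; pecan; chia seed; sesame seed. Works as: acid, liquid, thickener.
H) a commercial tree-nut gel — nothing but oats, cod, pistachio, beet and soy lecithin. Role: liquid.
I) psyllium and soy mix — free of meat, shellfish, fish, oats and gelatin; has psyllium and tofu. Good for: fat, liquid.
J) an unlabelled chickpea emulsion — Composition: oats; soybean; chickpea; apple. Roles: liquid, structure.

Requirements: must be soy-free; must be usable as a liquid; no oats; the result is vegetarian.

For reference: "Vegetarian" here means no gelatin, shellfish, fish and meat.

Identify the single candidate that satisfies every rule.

A: has cod, so not vegetarian — no
B: has shrimp, so not vegetarian; has soy lecithin, so not soy-free — out
C: has oat flour, so not oat-free — reject
D: has gelatin, so not vegetarian; has soy, so not soy-free — no
E: has tofu, so not soy-free — reject
F: all constraints satisfied — valid
G: has pork, so not vegetarian; has oats, so not oat-free — reject
H: has cod, so not vegetarian; has soy lecithin, so not soy-free (and 1 more) — reject
I: has tofu, so not soy-free — reject
J: has soybean, so not soy-free; has oats, so not oat-free — reject

F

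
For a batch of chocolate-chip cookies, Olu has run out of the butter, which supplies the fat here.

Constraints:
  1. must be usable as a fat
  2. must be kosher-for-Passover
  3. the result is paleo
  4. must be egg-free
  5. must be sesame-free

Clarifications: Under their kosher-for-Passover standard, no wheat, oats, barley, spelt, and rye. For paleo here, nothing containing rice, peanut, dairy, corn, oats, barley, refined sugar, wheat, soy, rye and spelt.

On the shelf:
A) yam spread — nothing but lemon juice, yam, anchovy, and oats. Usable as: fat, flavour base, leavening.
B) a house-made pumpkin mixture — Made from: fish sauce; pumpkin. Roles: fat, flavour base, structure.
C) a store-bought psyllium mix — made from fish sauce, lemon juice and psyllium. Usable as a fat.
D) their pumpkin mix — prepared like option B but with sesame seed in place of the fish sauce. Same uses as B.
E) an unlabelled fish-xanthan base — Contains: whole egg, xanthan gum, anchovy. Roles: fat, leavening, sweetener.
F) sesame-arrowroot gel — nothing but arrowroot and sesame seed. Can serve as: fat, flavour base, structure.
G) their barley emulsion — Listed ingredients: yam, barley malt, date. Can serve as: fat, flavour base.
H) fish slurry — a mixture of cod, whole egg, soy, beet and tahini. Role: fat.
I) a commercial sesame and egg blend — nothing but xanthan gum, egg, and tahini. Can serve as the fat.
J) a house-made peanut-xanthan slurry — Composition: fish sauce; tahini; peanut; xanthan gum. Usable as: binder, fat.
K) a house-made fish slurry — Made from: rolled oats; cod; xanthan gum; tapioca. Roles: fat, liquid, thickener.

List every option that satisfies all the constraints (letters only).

A: has oats, so not kosher-for-Passover; has oats, so not paleo — reject
B: nothing on the exclusion list — keep
C: paleo, kosher-for-Passover — OK
D: has sesame seed, so not sesame-free — reject
E: has whole egg, so not egg-free — reject
F: has sesame seed, so not sesame-free — no
G: has barley malt, so not kosher-for-Passover; has barley malt, so not paleo — reject
H: has soy, so not paleo; has whole egg, so not egg-free (and 1 more) — out
I: has egg, so not egg-free; has tahini, so not sesame-free — reject
J: has peanut, so not paleo; has tahini, so not sesame-free — out
K: has rolled oats, so not kosher-for-Passover; has rolled oats, so not paleo — reject

B, C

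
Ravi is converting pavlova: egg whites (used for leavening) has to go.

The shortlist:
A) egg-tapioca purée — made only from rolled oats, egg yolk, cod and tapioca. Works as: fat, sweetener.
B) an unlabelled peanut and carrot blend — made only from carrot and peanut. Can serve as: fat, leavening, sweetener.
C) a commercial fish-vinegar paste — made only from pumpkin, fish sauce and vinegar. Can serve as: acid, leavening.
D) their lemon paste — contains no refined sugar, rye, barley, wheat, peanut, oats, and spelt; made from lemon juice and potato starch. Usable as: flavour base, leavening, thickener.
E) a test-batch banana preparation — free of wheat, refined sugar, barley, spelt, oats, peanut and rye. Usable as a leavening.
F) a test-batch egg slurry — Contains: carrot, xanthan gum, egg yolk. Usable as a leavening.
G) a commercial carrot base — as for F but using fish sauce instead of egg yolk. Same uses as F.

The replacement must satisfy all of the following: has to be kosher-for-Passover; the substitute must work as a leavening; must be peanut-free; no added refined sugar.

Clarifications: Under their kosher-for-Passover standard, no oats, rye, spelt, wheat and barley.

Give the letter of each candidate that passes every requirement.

A: not usable as a leavening; has rolled oats, so not kosher-for-Passover — reject
B: has peanut, so not peanut-free — reject
C: works as a leavening, kosher-for-Passover, no refined sugar — valid
D: works as a leavening, no peanut, no refined sugar — valid
E: no refined sugar, no peanut — OK
F: works as a leavening, no refined sugar, kosher-for-Passover — OK
G: kosher-for-Passover, no refined sugar — keep

C, D, E, F, G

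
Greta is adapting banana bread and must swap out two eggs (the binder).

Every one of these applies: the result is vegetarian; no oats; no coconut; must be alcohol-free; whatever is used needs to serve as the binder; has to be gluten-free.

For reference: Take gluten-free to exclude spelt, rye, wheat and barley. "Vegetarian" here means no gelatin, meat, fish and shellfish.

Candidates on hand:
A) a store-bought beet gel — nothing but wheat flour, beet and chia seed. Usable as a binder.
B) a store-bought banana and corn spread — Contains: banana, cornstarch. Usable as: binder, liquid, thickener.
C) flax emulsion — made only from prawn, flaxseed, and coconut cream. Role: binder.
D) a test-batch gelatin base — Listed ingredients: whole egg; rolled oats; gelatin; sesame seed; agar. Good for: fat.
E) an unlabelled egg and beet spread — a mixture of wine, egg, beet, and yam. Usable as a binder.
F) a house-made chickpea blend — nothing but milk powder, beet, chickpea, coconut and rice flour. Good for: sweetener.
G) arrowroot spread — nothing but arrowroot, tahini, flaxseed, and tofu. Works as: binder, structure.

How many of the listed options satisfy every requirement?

2

A: has wheat flour, so not gluten-free — reject
B: works as a binder, no oats, no alcohol — keep
C: has prawn, so not vegetarian; has coconut cream, so not coconut-free — out
D: not usable as a binder; has gelatin, so not vegetarian (and 1 more) — no
E: has wine, so not alcohol-free — reject
F: not usable as a binder; has coconut, so not coconut-free — out
G: vegetarian, no coconut — valid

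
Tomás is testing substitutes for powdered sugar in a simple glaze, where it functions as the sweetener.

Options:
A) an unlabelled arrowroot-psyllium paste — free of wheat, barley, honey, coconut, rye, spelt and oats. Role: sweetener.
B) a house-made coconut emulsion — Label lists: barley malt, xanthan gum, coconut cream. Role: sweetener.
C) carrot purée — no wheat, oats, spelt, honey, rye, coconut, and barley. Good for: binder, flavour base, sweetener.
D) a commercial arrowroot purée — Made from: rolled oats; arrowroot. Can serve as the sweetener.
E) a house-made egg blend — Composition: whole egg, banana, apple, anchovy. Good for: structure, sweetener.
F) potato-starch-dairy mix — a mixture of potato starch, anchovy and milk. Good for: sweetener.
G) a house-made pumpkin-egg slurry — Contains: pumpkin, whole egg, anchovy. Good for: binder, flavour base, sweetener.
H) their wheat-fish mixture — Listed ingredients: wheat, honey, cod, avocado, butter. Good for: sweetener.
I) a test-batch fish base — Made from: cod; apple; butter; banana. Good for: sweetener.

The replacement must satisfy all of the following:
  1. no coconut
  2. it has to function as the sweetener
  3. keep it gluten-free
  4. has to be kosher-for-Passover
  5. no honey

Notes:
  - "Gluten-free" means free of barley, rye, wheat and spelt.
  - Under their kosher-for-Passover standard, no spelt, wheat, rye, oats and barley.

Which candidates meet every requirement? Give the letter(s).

A: kosher-for-Passover, gluten-free — keep
B: has barley malt, so not gluten-free; has barley malt, so not kosher-for-Passover (and 1 more) — reject
C: kosher-for-Passover, no coconut — OK
D: has rolled oats, so not kosher-for-Passover — no
E: works as a sweetener, kosher-for-Passover, gluten-free — keep
F: nothing on the exclusion list — keep
G: only whole egg, anchovy and pumpkin; none excluded — OK
H: has wheat, so not gluten-free; has wheat, so not kosher-for-Passover (and 1 more) — no
I: butter and cod etc. — none of it excluded — valid

A, C, E, F, G, I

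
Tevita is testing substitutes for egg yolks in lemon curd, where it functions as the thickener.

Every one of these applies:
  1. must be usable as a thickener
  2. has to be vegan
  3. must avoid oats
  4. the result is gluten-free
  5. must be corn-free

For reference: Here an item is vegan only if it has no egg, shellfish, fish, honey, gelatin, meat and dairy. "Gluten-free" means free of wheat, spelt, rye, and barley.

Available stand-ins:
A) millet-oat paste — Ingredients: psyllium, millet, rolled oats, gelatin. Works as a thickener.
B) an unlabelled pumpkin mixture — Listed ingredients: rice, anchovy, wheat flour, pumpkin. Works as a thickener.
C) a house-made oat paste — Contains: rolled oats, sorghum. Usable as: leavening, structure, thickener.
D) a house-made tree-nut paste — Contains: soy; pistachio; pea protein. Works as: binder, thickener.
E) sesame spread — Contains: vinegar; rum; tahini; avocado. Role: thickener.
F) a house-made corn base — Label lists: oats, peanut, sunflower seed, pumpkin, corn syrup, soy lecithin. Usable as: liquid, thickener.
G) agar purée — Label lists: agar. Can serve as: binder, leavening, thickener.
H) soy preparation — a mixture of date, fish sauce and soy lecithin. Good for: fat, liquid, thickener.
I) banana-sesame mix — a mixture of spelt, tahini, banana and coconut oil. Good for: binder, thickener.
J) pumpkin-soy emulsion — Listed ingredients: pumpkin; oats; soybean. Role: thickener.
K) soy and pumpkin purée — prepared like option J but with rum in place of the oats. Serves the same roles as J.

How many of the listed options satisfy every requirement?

A: has gelatin, so not vegan; has rolled oats, so not oat-free — out
B: has anchovy, so not vegan; has wheat flour, so not gluten-free — no
C: has rolled oats, so not oat-free — reject
D: only soy, pistachio, and pea protein; none excluded — keep
E: rum and tahini etc. — none of it excluded — keep
F: has oats, so not oat-free; has corn syrup, so not corn-free — out
G: only agar; none excluded — keep
H: has fish sauce, so not vegan — reject
I: has spelt, so not gluten-free — no
J: has oats, so not oat-free — out
K: all constraints satisfied — keep

4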